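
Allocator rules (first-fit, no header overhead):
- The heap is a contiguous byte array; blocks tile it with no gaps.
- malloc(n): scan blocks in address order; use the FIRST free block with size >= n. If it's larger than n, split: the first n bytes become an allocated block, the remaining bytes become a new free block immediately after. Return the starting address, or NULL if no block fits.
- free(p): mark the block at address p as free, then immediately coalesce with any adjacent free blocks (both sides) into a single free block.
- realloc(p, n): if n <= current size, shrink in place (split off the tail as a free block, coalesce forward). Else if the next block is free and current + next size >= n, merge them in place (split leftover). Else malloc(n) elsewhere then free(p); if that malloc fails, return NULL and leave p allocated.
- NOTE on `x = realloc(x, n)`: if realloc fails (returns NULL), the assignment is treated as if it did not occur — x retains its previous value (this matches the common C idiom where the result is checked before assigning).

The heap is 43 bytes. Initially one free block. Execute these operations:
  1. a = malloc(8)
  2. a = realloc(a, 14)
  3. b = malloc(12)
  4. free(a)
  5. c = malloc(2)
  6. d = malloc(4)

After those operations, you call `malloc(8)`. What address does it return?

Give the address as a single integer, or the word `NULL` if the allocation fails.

Op 1: a = malloc(8) -> a = 0; heap: [0-7 ALLOC][8-42 FREE]
Op 2: a = realloc(a, 14) -> a = 0; heap: [0-13 ALLOC][14-42 FREE]
Op 3: b = malloc(12) -> b = 14; heap: [0-13 ALLOC][14-25 ALLOC][26-42 FREE]
Op 4: free(a) -> (freed a); heap: [0-13 FREE][14-25 ALLOC][26-42 FREE]
Op 5: c = malloc(2) -> c = 0; heap: [0-1 ALLOC][2-13 FREE][14-25 ALLOC][26-42 FREE]
Op 6: d = malloc(4) -> d = 2; heap: [0-1 ALLOC][2-5 ALLOC][6-13 FREE][14-25 ALLOC][26-42 FREE]
malloc(8): first-fit scan over [0-1 ALLOC][2-5 ALLOC][6-13 FREE][14-25 ALLOC][26-42 FREE] -> 6

Answer: 6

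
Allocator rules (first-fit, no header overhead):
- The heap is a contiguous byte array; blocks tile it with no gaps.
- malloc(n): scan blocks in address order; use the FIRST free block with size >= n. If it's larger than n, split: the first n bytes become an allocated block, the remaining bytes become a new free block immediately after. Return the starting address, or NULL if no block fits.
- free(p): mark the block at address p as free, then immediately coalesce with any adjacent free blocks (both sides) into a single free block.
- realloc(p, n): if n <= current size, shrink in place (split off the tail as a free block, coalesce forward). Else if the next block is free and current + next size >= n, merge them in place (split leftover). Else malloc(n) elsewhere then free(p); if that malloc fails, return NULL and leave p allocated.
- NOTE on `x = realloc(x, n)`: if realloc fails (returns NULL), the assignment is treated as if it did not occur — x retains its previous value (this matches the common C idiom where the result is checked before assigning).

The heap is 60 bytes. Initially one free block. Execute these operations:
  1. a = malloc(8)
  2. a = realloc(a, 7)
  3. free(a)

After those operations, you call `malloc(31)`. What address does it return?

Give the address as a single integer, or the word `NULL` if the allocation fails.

Op 1: a = malloc(8) -> a = 0; heap: [0-7 ALLOC][8-59 FREE]
Op 2: a = realloc(a, 7) -> a = 0; heap: [0-6 ALLOC][7-59 FREE]
Op 3: free(a) -> (freed a); heap: [0-59 FREE]
malloc(31): first-fit scan over [0-59 FREE] -> 0

Answer: 0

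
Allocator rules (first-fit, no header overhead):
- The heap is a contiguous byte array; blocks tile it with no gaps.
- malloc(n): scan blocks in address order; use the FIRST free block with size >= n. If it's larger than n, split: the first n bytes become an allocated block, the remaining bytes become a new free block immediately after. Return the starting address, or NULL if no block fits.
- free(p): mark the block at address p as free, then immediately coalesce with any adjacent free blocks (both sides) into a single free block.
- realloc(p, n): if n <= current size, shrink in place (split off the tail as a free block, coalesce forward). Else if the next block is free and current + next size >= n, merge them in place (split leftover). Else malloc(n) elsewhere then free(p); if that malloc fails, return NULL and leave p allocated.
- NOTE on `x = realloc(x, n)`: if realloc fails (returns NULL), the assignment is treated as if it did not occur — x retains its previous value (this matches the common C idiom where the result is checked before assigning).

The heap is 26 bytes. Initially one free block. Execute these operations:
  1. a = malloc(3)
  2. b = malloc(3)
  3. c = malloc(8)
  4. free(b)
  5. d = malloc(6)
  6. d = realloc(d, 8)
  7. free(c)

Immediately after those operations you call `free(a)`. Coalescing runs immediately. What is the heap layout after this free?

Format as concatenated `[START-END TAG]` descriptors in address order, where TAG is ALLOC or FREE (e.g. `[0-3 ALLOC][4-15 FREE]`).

Answer: [0-13 FREE][14-21 ALLOC][22-25 FREE]

Derivation:
Op 1: a = malloc(3) -> a = 0; heap: [0-2 ALLOC][3-25 FREE]
Op 2: b = malloc(3) -> b = 3; heap: [0-2 ALLOC][3-5 ALLOC][6-25 FREE]
Op 3: c = malloc(8) -> c = 6; heap: [0-2 ALLOC][3-5 ALLOC][6-13 ALLOC][14-25 FREE]
Op 4: free(b) -> (freed b); heap: [0-2 ALLOC][3-5 FREE][6-13 ALLOC][14-25 FREE]
Op 5: d = malloc(6) -> d = 14; heap: [0-2 ALLOC][3-5 FREE][6-13 ALLOC][14-19 ALLOC][20-25 FREE]
Op 6: d = realloc(d, 8) -> d = 14; heap: [0-2 ALLOC][3-5 FREE][6-13 ALLOC][14-21 ALLOC][22-25 FREE]
Op 7: free(c) -> (freed c); heap: [0-2 ALLOC][3-13 FREE][14-21 ALLOC][22-25 FREE]
free(a): a = 0 -> block [0-2 ALLOC]; mark free, coalesce with adjacent free neighbors -> [0-13 FREE][14-21 ALLOC][22-25 FREE]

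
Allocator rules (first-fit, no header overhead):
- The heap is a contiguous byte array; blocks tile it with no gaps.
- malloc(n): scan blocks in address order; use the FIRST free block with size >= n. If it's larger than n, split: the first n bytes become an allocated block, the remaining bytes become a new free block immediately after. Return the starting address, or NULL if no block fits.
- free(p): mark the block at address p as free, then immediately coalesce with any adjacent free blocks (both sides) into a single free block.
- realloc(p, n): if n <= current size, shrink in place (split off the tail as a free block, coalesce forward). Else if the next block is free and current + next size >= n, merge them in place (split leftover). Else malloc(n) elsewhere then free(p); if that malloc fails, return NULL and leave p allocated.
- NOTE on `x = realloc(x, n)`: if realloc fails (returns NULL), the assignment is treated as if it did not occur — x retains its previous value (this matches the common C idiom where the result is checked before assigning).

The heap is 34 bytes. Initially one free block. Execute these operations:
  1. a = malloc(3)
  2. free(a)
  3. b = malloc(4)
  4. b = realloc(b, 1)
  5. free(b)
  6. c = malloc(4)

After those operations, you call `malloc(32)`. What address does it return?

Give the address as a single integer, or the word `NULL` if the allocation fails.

Op 1: a = malloc(3) -> a = 0; heap: [0-2 ALLOC][3-33 FREE]
Op 2: free(a) -> (freed a); heap: [0-33 FREE]
Op 3: b = malloc(4) -> b = 0; heap: [0-3 ALLOC][4-33 FREE]
Op 4: b = realloc(b, 1) -> b = 0; heap: [0-0 ALLOC][1-33 FREE]
Op 5: free(b) -> (freed b); heap: [0-33 FREE]
Op 6: c = malloc(4) -> c = 0; heap: [0-3 ALLOC][4-33 FREE]
malloc(32): first-fit scan over [0-3 ALLOC][4-33 FREE] -> NULL

Answer: NULL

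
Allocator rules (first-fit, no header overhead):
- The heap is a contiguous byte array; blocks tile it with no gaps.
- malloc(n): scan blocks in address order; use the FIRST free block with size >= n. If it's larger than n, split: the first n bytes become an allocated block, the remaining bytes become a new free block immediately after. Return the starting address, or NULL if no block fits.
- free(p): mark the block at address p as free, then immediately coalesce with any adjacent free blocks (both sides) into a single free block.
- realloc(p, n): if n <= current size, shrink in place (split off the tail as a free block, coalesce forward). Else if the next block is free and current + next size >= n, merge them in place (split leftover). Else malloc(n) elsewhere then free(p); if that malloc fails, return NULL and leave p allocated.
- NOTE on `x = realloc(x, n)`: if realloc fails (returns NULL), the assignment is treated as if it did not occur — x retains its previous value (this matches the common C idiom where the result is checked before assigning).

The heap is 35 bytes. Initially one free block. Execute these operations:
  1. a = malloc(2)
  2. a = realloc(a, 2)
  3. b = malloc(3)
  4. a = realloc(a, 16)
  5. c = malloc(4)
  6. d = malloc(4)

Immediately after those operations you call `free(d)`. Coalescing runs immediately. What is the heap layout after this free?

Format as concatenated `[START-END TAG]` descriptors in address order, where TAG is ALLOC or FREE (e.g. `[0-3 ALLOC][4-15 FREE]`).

Op 1: a = malloc(2) -> a = 0; heap: [0-1 ALLOC][2-34 FREE]
Op 2: a = realloc(a, 2) -> a = 0; heap: [0-1 ALLOC][2-34 FREE]
Op 3: b = malloc(3) -> b = 2; heap: [0-1 ALLOC][2-4 ALLOC][5-34 FREE]
Op 4: a = realloc(a, 16) -> a = 5; heap: [0-1 FREE][2-4 ALLOC][5-20 ALLOC][21-34 FREE]
Op 5: c = malloc(4) -> c = 21; heap: [0-1 FREE][2-4 ALLOC][5-20 ALLOC][21-24 ALLOC][25-34 FREE]
Op 6: d = malloc(4) -> d = 25; heap: [0-1 FREE][2-4 ALLOC][5-20 ALLOC][21-24 ALLOC][25-28 ALLOC][29-34 FREE]
free(d): d = 25 -> block [25-28 ALLOC]; mark free, coalesce with adjacent free neighbors -> [0-1 FREE][2-4 ALLOC][5-20 ALLOC][21-24 ALLOC][25-34 FREE]

Answer: [0-1 FREE][2-4 ALLOC][5-20 ALLOC][21-24 ALLOC][25-34 FREE]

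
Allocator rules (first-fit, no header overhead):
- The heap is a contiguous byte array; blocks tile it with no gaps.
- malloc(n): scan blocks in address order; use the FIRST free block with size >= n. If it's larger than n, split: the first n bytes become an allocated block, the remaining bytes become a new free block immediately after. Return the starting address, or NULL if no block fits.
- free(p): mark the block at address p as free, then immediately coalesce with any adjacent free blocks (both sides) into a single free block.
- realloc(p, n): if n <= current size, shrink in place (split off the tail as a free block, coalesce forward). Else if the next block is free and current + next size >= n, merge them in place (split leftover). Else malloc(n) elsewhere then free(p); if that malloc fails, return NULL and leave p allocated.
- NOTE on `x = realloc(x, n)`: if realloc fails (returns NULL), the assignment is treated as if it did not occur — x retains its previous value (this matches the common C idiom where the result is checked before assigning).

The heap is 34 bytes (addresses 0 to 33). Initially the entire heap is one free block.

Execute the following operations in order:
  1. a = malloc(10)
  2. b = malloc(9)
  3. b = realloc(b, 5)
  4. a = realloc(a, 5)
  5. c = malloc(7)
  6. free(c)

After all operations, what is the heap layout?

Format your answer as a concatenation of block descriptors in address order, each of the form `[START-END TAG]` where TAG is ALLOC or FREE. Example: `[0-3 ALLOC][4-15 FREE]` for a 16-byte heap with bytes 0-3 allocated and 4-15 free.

Op 1: a = malloc(10) -> a = 0; heap: [0-9 ALLOC][10-33 FREE]
Op 2: b = malloc(9) -> b = 10; heap: [0-9 ALLOC][10-18 ALLOC][19-33 FREE]
Op 3: b = realloc(b, 5) -> b = 10; heap: [0-9 ALLOC][10-14 ALLOC][15-33 FREE]
Op 4: a = realloc(a, 5) -> a = 0; heap: [0-4 ALLOC][5-9 FREE][10-14 ALLOC][15-33 FREE]
Op 5: c = malloc(7) -> c = 15; heap: [0-4 ALLOC][5-9 FREE][10-14 ALLOC][15-21 ALLOC][22-33 FREE]
Op 6: free(c) -> (freed c); heap: [0-4 ALLOC][5-9 FREE][10-14 ALLOC][15-33 FREE]

Answer: [0-4 ALLOC][5-9 FREE][10-14 ALLOC][15-33 FREE]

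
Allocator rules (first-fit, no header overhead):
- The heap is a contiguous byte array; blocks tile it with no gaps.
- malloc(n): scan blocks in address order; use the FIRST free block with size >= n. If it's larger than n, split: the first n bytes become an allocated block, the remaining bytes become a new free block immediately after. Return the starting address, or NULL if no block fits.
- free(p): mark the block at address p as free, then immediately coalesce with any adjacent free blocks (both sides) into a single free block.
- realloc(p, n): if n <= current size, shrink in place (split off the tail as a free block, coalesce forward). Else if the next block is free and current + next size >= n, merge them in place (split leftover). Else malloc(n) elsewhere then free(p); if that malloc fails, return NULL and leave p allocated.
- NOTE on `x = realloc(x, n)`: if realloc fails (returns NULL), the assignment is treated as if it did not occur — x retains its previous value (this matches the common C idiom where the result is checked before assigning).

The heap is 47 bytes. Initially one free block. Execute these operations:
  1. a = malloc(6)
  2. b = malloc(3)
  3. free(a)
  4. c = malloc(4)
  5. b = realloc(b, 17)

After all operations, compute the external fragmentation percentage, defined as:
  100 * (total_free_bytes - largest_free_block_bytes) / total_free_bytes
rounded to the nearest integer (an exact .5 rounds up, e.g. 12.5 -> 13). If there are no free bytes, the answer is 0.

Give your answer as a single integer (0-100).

Op 1: a = malloc(6) -> a = 0; heap: [0-5 ALLOC][6-46 FREE]
Op 2: b = malloc(3) -> b = 6; heap: [0-5 ALLOC][6-8 ALLOC][9-46 FREE]
Op 3: free(a) -> (freed a); heap: [0-5 FREE][6-8 ALLOC][9-46 FREE]
Op 4: c = malloc(4) -> c = 0; heap: [0-3 ALLOC][4-5 FREE][6-8 ALLOC][9-46 FREE]
Op 5: b = realloc(b, 17) -> b = 6; heap: [0-3 ALLOC][4-5 FREE][6-22 ALLOC][23-46 FREE]
Free blocks: [2 24] total_free=26 largest=24 -> 100*(26-24)/26 = 200/26 ≈ 7.692 -> rounds to 8

Answer: 8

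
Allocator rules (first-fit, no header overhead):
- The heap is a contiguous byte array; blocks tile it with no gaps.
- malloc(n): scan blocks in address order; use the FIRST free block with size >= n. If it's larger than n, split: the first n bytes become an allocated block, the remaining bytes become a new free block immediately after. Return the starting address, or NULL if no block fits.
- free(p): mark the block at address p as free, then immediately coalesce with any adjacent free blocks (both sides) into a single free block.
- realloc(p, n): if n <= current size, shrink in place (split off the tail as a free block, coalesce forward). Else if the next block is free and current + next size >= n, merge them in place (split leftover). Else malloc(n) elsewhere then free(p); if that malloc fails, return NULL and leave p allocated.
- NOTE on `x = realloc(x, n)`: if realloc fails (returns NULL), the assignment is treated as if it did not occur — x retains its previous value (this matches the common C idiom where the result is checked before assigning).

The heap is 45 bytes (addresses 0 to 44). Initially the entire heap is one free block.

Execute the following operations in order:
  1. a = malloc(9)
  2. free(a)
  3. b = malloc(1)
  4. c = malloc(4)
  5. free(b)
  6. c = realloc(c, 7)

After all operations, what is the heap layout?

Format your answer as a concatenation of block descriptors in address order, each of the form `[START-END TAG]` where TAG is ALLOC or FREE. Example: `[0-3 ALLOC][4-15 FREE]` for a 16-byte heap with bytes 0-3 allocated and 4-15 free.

Op 1: a = malloc(9) -> a = 0; heap: [0-8 ALLOC][9-44 FREE]
Op 2: free(a) -> (freed a); heap: [0-44 FREE]
Op 3: b = malloc(1) -> b = 0; heap: [0-0 ALLOC][1-44 FREE]
Op 4: c = malloc(4) -> c = 1; heap: [0-0 ALLOC][1-4 ALLOC][5-44 FREE]
Op 5: free(b) -> (freed b); heap: [0-0 FREE][1-4 ALLOC][5-44 FREE]
Op 6: c = realloc(c, 7) -> c = 1; heap: [0-0 FREE][1-7 ALLOC][8-44 FREE]

Answer: [0-0 FREE][1-7 ALLOC][8-44 FREE]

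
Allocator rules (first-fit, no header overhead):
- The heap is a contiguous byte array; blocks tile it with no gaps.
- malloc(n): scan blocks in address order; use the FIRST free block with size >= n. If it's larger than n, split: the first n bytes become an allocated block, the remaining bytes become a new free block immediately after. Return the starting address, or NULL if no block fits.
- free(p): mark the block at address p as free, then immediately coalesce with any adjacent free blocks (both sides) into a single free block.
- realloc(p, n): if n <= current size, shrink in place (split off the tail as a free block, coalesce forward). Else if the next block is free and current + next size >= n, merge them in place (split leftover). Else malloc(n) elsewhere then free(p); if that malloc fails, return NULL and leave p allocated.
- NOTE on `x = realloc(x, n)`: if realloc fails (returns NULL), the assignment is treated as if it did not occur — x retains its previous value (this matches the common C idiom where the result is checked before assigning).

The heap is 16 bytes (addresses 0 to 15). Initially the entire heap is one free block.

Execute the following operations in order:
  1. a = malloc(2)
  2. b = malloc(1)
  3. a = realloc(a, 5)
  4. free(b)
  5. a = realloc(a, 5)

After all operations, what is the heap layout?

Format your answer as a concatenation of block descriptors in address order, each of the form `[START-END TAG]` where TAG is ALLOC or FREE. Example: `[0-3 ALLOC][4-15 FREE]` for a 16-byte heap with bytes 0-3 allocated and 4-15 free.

Op 1: a = malloc(2) -> a = 0; heap: [0-1 ALLOC][2-15 FREE]
Op 2: b = malloc(1) -> b = 2; heap: [0-1 ALLOC][2-2 ALLOC][3-15 FREE]
Op 3: a = realloc(a, 5) -> a = 3; heap: [0-1 FREE][2-2 ALLOC][3-7 ALLOC][8-15 FREE]
Op 4: free(b) -> (freed b); heap: [0-2 FREE][3-7 ALLOC][8-15 FREE]
Op 5: a = realloc(a, 5) -> a = 3; heap: [0-2 FREE][3-7 ALLOC][8-15 FREE]

Answer: [0-2 FREE][3-7 ALLOC][8-15 FREE]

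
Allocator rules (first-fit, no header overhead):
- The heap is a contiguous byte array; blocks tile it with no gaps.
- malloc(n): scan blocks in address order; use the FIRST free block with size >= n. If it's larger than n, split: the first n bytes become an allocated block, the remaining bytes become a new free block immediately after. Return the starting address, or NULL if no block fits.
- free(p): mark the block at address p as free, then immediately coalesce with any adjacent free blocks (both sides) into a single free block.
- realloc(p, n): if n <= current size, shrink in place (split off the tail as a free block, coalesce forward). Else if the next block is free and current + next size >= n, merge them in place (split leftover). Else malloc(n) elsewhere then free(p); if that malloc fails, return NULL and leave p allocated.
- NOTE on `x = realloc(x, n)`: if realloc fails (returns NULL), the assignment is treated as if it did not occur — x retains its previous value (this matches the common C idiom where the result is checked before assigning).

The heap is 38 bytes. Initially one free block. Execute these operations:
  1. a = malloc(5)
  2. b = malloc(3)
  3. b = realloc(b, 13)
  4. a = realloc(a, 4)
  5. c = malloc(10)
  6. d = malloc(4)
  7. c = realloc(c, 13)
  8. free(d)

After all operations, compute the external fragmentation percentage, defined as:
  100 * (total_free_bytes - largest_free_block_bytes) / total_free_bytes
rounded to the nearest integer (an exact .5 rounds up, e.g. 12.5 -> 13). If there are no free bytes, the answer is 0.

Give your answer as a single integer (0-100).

Op 1: a = malloc(5) -> a = 0; heap: [0-4 ALLOC][5-37 FREE]
Op 2: b = malloc(3) -> b = 5; heap: [0-4 ALLOC][5-7 ALLOC][8-37 FREE]
Op 3: b = realloc(b, 13) -> b = 5; heap: [0-4 ALLOC][5-17 ALLOC][18-37 FREE]
Op 4: a = realloc(a, 4) -> a = 0; heap: [0-3 ALLOC][4-4 FREE][5-17 ALLOC][18-37 FREE]
Op 5: c = malloc(10) -> c = 18; heap: [0-3 ALLOC][4-4 FREE][5-17 ALLOC][18-27 ALLOC][28-37 FREE]
Op 6: d = malloc(4) -> d = 28; heap: [0-3 ALLOC][4-4 FREE][5-17 ALLOC][18-27 ALLOC][28-31 ALLOC][32-37 FREE]
Op 7: c = realloc(c, 13) -> NULL (c unchanged); heap: [0-3 ALLOC][4-4 FREE][5-17 ALLOC][18-27 ALLOC][28-31 ALLOC][32-37 FREE]
Op 8: free(d) -> (freed d); heap: [0-3 ALLOC][4-4 FREE][5-17 ALLOC][18-27 ALLOC][28-37 FREE]
Free blocks: [1 10] total_free=11 largest=10 -> 100*(11-10)/11 = 100/11 ≈ 9.091 -> rounds to 9

Answer: 9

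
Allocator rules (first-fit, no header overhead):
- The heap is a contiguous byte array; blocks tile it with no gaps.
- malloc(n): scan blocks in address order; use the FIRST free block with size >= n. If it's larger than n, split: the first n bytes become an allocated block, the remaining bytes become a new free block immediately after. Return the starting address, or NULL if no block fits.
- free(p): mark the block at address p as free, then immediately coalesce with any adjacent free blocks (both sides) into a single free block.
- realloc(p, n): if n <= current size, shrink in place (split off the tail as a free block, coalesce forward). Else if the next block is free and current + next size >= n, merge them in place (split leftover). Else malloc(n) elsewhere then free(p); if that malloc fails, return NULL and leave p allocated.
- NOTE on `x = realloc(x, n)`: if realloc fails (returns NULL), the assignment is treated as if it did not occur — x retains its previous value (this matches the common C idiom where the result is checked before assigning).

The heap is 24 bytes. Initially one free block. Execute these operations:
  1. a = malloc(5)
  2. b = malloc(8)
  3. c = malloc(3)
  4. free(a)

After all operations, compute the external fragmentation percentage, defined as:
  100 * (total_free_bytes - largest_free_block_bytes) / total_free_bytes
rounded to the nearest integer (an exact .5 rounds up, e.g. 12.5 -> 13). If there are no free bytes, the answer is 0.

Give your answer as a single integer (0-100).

Op 1: a = malloc(5) -> a = 0; heap: [0-4 ALLOC][5-23 FREE]
Op 2: b = malloc(8) -> b = 5; heap: [0-4 ALLOC][5-12 ALLOC][13-23 FREE]
Op 3: c = malloc(3) -> c = 13; heap: [0-4 ALLOC][5-12 ALLOC][13-15 ALLOC][16-23 FREE]
Op 4: free(a) -> (freed a); heap: [0-4 FREE][5-12 ALLOC][13-15 ALLOC][16-23 FREE]
Free blocks: [5 8] total_free=13 largest=8 -> 100*(13-8)/13 = 500/13 ≈ 38.462 -> rounds to 38

Answer: 38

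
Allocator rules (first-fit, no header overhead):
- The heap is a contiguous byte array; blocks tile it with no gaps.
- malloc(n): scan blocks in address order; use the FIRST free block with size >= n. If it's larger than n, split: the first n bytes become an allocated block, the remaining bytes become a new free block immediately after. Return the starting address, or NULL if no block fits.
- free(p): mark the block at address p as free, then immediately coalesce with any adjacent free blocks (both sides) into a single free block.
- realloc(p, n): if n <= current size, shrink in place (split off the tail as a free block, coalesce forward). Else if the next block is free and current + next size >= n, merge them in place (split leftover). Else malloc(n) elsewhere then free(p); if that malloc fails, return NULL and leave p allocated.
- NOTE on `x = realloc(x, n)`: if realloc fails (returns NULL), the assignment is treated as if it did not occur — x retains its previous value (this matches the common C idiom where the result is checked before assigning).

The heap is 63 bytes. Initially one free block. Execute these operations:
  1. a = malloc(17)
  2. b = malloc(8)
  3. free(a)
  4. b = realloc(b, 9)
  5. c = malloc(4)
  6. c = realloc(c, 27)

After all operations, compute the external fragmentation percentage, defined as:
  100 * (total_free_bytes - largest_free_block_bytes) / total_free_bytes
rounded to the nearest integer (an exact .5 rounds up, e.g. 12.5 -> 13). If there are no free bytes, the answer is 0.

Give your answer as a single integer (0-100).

Op 1: a = malloc(17) -> a = 0; heap: [0-16 ALLOC][17-62 FREE]
Op 2: b = malloc(8) -> b = 17; heap: [0-16 ALLOC][17-24 ALLOC][25-62 FREE]
Op 3: free(a) -> (freed a); heap: [0-16 FREE][17-24 ALLOC][25-62 FREE]
Op 4: b = realloc(b, 9) -> b = 17; heap: [0-16 FREE][17-25 ALLOC][26-62 FREE]
Op 5: c = malloc(4) -> c = 0; heap: [0-3 ALLOC][4-16 FREE][17-25 ALLOC][26-62 FREE]
Op 6: c = realloc(c, 27) -> c = 26; heap: [0-16 FREE][17-25 ALLOC][26-52 ALLOC][53-62 FREE]
Free blocks: [17 10] total_free=27 largest=17 -> 100*(27-17)/27 = 1000/27 ≈ 37.037 -> rounds to 37

Answer: 37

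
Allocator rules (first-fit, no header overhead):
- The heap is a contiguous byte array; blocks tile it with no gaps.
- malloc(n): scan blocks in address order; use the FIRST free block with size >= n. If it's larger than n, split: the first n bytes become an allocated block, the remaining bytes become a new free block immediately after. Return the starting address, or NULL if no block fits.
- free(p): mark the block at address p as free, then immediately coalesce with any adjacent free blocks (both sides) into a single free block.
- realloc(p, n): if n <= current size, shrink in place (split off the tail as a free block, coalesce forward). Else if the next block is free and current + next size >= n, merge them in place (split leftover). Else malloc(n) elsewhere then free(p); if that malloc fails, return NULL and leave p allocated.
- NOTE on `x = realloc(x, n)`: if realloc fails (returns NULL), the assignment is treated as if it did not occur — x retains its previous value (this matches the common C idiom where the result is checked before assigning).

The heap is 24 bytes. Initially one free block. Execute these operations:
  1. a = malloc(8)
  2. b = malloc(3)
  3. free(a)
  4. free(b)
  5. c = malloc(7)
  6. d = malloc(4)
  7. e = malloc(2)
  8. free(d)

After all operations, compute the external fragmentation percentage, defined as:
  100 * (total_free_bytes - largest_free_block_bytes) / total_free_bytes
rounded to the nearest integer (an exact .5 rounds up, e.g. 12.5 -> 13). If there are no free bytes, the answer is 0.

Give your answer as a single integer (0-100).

Answer: 27

Derivation:
Op 1: a = malloc(8) -> a = 0; heap: [0-7 ALLOC][8-23 FREE]
Op 2: b = malloc(3) -> b = 8; heap: [0-7 ALLOC][8-10 ALLOC][11-23 FREE]
Op 3: free(a) -> (freed a); heap: [0-7 FREE][8-10 ALLOC][11-23 FREE]
Op 4: free(b) -> (freed b); heap: [0-23 FREE]
Op 5: c = malloc(7) -> c = 0; heap: [0-6 ALLOC][7-23 FREE]
Op 6: d = malloc(4) -> d = 7; heap: [0-6 ALLOC][7-10 ALLOC][11-23 FREE]
Op 7: e = malloc(2) -> e = 11; heap: [0-6 ALLOC][7-10 ALLOC][11-12 ALLOC][13-23 FREE]
Op 8: free(d) -> (freed d); heap: [0-6 ALLOC][7-10 FREE][11-12 ALLOC][13-23 FREE]
Free blocks: [4 11] total_free=15 largest=11 -> 100*(15-11)/15 = 400/15 ≈ 26.667 -> rounds to 27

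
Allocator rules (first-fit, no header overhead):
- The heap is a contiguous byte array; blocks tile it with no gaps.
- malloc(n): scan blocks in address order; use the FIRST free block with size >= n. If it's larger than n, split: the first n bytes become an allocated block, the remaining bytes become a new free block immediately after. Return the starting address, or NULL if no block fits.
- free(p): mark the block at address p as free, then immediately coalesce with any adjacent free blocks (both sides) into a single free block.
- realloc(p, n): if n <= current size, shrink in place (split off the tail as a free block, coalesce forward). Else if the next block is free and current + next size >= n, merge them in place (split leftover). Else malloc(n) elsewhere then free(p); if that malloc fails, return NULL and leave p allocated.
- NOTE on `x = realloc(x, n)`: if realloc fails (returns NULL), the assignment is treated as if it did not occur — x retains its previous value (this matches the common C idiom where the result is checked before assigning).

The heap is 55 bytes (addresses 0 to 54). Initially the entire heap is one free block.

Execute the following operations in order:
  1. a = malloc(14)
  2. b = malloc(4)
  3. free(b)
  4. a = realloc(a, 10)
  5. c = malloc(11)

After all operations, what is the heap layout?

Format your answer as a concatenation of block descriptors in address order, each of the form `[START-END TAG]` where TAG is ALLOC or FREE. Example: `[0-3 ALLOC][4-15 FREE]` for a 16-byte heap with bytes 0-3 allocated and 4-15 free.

Answer: [0-9 ALLOC][10-20 ALLOC][21-54 FREE]

Derivation:
Op 1: a = malloc(14) -> a = 0; heap: [0-13 ALLOC][14-54 FREE]
Op 2: b = malloc(4) -> b = 14; heap: [0-13 ALLOC][14-17 ALLOC][18-54 FREE]
Op 3: free(b) -> (freed b); heap: [0-13 ALLOC][14-54 FREE]
Op 4: a = realloc(a, 10) -> a = 0; heap: [0-9 ALLOC][10-54 FREE]
Op 5: c = malloc(11) -> c = 10; heap: [0-9 ALLOC][10-20 ALLOC][21-54 FREE]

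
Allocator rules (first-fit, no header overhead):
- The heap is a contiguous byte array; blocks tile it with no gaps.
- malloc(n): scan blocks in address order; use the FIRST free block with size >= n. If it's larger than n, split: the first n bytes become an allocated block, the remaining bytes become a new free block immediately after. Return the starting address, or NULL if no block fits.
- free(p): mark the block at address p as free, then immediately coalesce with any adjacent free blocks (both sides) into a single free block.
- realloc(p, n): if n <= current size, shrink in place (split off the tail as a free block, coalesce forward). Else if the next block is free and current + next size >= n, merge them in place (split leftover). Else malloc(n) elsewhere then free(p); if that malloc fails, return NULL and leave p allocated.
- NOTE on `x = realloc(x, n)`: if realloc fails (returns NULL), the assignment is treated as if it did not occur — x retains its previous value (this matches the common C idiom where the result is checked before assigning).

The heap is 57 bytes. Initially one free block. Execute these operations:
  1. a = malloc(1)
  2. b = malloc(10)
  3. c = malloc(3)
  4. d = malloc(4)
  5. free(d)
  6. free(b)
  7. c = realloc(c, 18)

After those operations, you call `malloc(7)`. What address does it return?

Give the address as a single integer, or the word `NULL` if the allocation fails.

Op 1: a = malloc(1) -> a = 0; heap: [0-0 ALLOC][1-56 FREE]
Op 2: b = malloc(10) -> b = 1; heap: [0-0 ALLOC][1-10 ALLOC][11-56 FREE]
Op 3: c = malloc(3) -> c = 11; heap: [0-0 ALLOC][1-10 ALLOC][11-13 ALLOC][14-56 FREE]
Op 4: d = malloc(4) -> d = 14; heap: [0-0 ALLOC][1-10 ALLOC][11-13 ALLOC][14-17 ALLOC][18-56 FREE]
Op 5: free(d) -> (freed d); heap: [0-0 ALLOC][1-10 ALLOC][11-13 ALLOC][14-56 FREE]
Op 6: free(b) -> (freed b); heap: [0-0 ALLOC][1-10 FREE][11-13 ALLOC][14-56 FREE]
Op 7: c = realloc(c, 18) -> c = 11; heap: [0-0 ALLOC][1-10 FREE][11-28 ALLOC][29-56 FREE]
malloc(7): first-fit scan over [0-0 ALLOC][1-10 FREE][11-28 ALLOC][29-56 FREE] -> 1

Answer: 1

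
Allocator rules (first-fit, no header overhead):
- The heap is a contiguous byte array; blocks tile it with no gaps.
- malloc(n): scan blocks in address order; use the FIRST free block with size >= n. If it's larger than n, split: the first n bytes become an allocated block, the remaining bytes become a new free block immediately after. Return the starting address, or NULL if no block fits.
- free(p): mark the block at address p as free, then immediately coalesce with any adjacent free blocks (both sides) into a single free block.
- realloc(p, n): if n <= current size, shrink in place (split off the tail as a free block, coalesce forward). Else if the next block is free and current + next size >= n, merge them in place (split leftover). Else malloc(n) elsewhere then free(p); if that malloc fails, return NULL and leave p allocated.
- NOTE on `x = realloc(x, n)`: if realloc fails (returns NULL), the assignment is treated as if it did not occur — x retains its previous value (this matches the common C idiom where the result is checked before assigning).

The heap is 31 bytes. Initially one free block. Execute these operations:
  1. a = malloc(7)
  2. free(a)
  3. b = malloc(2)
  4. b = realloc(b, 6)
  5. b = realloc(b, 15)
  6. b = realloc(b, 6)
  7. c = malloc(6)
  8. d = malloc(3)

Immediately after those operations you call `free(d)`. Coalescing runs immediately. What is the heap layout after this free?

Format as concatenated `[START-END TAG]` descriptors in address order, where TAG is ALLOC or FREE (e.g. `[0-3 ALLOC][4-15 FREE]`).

Answer: [0-5 ALLOC][6-11 ALLOC][12-30 FREE]

Derivation:
Op 1: a = malloc(7) -> a = 0; heap: [0-6 ALLOC][7-30 FREE]
Op 2: free(a) -> (freed a); heap: [0-30 FREE]
Op 3: b = malloc(2) -> b = 0; heap: [0-1 ALLOC][2-30 FREE]
Op 4: b = realloc(b, 6) -> b = 0; heap: [0-5 ALLOC][6-30 FREE]
Op 5: b = realloc(b, 15) -> b = 0; heap: [0-14 ALLOC][15-30 FREE]
Op 6: b = realloc(b, 6) -> b = 0; heap: [0-5 ALLOC][6-30 FREE]
Op 7: c = malloc(6) -> c = 6; heap: [0-5 ALLOC][6-11 ALLOC][12-30 FREE]
Op 8: d = malloc(3) -> d = 12; heap: [0-5 ALLOC][6-11 ALLOC][12-14 ALLOC][15-30 FREE]
free(d): d = 12 -> block [12-14 ALLOC]; mark free, coalesce with adjacent free neighbors -> [0-5 ALLOC][6-11 ALLOC][12-30 FREE]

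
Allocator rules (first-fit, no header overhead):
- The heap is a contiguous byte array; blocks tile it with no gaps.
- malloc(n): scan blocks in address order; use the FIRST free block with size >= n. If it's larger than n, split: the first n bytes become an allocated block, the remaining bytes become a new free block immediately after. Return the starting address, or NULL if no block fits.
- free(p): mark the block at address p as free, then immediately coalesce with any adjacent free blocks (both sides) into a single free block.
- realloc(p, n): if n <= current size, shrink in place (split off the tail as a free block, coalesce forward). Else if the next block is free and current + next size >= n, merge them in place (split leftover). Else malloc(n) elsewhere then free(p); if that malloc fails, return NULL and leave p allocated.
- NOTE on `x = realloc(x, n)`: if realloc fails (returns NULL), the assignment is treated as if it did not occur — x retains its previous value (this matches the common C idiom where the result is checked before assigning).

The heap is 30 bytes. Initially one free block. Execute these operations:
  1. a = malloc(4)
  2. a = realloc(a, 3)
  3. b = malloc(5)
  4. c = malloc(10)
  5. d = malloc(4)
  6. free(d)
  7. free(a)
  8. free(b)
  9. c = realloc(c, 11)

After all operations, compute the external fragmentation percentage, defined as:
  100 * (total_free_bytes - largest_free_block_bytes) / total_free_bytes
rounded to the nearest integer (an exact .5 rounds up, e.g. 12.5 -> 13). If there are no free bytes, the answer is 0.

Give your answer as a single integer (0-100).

Answer: 42

Derivation:
Op 1: a = malloc(4) -> a = 0; heap: [0-3 ALLOC][4-29 FREE]
Op 2: a = realloc(a, 3) -> a = 0; heap: [0-2 ALLOC][3-29 FREE]
Op 3: b = malloc(5) -> b = 3; heap: [0-2 ALLOC][3-7 ALLOC][8-29 FREE]
Op 4: c = malloc(10) -> c = 8; heap: [0-2 ALLOC][3-7 ALLOC][8-17 ALLOC][18-29 FREE]
Op 5: d = malloc(4) -> d = 18; heap: [0-2 ALLOC][3-7 ALLOC][8-17 ALLOC][18-21 ALLOC][22-29 FREE]
Op 6: free(d) -> (freed d); heap: [0-2 ALLOC][3-7 ALLOC][8-17 ALLOC][18-29 FREE]
Op 7: free(a) -> (freed a); heap: [0-2 FREE][3-7 ALLOC][8-17 ALLOC][18-29 FREE]
Op 8: free(b) -> (freed b); heap: [0-7 FREE][8-17 ALLOC][18-29 FREE]
Op 9: c = realloc(c, 11) -> c = 8; heap: [0-7 FREE][8-18 ALLOC][19-29 FREE]
Free blocks: [8 11] total_free=19 largest=11 -> 100*(19-11)/19 = 800/19 ≈ 42.105 -> rounds to 42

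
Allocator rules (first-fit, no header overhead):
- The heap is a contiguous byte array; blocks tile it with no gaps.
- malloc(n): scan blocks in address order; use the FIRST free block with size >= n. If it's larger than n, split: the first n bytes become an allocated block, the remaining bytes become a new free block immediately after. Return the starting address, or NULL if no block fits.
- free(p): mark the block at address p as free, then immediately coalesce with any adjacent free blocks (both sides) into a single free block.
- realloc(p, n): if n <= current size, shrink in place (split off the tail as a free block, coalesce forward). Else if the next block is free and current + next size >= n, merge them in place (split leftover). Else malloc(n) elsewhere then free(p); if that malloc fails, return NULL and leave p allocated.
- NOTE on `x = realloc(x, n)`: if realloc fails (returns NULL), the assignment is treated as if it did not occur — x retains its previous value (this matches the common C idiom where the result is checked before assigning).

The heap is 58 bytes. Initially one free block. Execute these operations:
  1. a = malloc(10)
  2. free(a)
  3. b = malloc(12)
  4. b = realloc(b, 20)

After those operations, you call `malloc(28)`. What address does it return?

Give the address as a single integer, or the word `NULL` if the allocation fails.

Answer: 20

Derivation:
Op 1: a = malloc(10) -> a = 0; heap: [0-9 ALLOC][10-57 FREE]
Op 2: free(a) -> (freed a); heap: [0-57 FREE]
Op 3: b = malloc(12) -> b = 0; heap: [0-11 ALLOC][12-57 FREE]
Op 4: b = realloc(b, 20) -> b = 0; heap: [0-19 ALLOC][20-57 FREE]
malloc(28): first-fit scan over [0-19 ALLOC][20-57 FREE] -> 20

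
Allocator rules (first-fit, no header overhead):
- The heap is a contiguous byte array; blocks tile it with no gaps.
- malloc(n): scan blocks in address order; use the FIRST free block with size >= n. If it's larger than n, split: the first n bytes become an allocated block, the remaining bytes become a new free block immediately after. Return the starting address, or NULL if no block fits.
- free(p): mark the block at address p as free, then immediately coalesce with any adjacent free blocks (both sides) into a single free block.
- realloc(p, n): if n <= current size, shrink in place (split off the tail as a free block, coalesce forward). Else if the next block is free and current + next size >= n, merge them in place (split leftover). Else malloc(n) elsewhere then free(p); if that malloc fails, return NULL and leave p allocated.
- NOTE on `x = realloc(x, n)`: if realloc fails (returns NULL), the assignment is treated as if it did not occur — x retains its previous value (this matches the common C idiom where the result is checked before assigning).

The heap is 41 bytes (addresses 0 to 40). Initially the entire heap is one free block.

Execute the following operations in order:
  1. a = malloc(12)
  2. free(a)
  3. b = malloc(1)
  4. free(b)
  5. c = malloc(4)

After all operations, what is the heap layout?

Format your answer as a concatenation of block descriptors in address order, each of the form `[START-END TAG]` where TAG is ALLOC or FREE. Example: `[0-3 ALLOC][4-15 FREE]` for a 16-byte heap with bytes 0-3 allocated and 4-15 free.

Op 1: a = malloc(12) -> a = 0; heap: [0-11 ALLOC][12-40 FREE]
Op 2: free(a) -> (freed a); heap: [0-40 FREE]
Op 3: b = malloc(1) -> b = 0; heap: [0-0 ALLOC][1-40 FREE]
Op 4: free(b) -> (freed b); heap: [0-40 FREE]
Op 5: c = malloc(4) -> c = 0; heap: [0-3 ALLOC][4-40 FREE]

Answer: [0-3 ALLOC][4-40 FREE]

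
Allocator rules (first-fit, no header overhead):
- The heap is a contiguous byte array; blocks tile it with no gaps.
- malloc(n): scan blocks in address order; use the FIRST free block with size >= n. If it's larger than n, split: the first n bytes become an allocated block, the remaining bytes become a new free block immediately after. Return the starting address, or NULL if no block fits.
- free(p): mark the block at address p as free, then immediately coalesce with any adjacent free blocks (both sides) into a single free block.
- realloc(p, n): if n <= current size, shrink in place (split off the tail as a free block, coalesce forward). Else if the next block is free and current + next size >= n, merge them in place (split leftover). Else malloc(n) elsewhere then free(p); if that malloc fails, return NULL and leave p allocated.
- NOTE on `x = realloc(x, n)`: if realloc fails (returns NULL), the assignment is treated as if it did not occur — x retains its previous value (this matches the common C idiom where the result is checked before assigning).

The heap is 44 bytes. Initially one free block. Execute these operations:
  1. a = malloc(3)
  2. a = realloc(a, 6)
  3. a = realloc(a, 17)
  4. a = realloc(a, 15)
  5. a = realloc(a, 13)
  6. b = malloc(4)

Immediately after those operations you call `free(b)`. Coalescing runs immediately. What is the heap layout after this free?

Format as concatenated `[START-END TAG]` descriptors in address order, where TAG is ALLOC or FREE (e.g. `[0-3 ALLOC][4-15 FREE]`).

Op 1: a = malloc(3) -> a = 0; heap: [0-2 ALLOC][3-43 FREE]
Op 2: a = realloc(a, 6) -> a = 0; heap: [0-5 ALLOC][6-43 FREE]
Op 3: a = realloc(a, 17) -> a = 0; heap: [0-16 ALLOC][17-43 FREE]
Op 4: a = realloc(a, 15) -> a = 0; heap: [0-14 ALLOC][15-43 FREE]
Op 5: a = realloc(a, 13) -> a = 0; heap: [0-12 ALLOC][13-43 FREE]
Op 6: b = malloc(4) -> b = 13; heap: [0-12 ALLOC][13-16 ALLOC][17-43 FREE]
free(b): b = 13 -> block [13-16 ALLOC]; mark free, coalesce with adjacent free neighbors -> [0-12 ALLOC][13-43 FREE]

Answer: [0-12 ALLOC][13-43 FREE]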